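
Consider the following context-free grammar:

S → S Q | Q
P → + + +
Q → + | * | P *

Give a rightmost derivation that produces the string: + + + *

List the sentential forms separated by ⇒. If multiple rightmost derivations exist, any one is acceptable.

S ⇒ Q ⇒ P * ⇒ + + + *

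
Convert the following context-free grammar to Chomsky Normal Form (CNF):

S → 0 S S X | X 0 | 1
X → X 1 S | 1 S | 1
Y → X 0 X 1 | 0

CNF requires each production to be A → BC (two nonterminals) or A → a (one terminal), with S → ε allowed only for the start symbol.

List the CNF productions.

T0 → 0; S → 1; T1 → 1; X → 1; Y → 0; S → T0 X0; X0 → S X1; X1 → S X; S → X T0; X → X X2; X2 → T1 S; X → T1 S; Y → X X3; X3 → T0 X4; X4 → X T1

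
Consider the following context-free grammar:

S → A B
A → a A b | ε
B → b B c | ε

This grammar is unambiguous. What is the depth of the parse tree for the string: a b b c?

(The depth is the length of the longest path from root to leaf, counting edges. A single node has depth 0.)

3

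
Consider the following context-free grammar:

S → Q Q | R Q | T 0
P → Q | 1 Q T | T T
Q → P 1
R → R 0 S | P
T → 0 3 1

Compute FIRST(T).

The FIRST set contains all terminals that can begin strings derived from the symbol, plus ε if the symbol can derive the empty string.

We compute FIRST(T) using the standard algorithm.
FIRST(P) = {0, 1}
FIRST(Q) = {0, 1}
FIRST(R) = {0, 1}
FIRST(S) = {0, 1}
FIRST(T) = {0}
Therefore, FIRST(T) = {0}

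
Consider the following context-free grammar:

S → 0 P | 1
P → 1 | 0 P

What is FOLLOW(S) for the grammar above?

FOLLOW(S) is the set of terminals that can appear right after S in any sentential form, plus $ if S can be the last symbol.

We compute FOLLOW(S) using the standard algorithm.
FOLLOW(S) starts with {$}.
FIRST(P) = {0, 1}
FIRST(S) = {0, 1}
FOLLOW(P) = {$}
FOLLOW(S) = {$}
Therefore, FOLLOW(S) = {$}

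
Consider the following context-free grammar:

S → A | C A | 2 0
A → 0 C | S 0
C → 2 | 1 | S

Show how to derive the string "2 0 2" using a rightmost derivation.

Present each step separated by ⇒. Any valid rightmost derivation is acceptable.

S ⇒ C A ⇒ C 0 C ⇒ C 0 2 ⇒ 2 0 2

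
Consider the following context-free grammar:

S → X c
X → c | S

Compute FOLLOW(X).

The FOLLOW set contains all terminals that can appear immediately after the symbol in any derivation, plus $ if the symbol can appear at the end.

We compute FOLLOW(X) using the standard algorithm.
FOLLOW(S) starts with {$}.
FIRST(S) = {c}
FIRST(X) = {c}
FOLLOW(S) = {$, c}
FOLLOW(X) = {c}
Therefore, FOLLOW(X) = {c}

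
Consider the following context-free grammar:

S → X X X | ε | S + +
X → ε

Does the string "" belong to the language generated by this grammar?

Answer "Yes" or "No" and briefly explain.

Yes - a valid derivation exists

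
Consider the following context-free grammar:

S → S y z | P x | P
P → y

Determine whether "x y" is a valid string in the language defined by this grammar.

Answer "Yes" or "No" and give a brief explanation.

No - no valid derivation exists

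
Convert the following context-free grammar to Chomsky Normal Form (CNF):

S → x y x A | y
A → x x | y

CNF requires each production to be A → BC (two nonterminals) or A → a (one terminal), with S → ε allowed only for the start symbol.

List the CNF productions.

TX → x; TY → y; S → y; A → y; S → TX X0; X0 → TY X1; X1 → TX A; A → TX TX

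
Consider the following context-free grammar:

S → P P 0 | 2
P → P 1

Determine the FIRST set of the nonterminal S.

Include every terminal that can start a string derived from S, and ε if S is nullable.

We compute FIRST(S) using the standard algorithm.
FIRST(P) = {}
FIRST(S) = {2}
Therefore, FIRST(S) = {2}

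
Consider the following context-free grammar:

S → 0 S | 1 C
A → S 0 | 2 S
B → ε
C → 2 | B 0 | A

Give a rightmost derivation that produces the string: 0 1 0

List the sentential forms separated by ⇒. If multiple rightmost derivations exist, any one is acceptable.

S ⇒ 0 S ⇒ 0 1 C ⇒ 0 1 B 0 ⇒ 0 1 0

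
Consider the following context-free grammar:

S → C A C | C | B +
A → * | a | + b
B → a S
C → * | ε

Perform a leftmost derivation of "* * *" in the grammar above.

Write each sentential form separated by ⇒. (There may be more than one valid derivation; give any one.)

S ⇒ C A C ⇒ * A C ⇒ * * C ⇒ * * *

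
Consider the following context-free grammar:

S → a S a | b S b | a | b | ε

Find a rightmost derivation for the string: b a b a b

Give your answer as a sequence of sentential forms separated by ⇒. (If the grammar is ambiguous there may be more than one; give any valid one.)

S ⇒ b S b ⇒ b a S a b ⇒ b a b a b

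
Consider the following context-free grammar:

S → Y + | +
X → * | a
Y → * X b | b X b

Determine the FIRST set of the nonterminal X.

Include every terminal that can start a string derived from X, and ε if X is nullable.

We compute FIRST(X) using the standard algorithm.
FIRST(S) = {*, +, b}
FIRST(X) = {*, a}
FIRST(Y) = {*, b}
Therefore, FIRST(X) = {*, a}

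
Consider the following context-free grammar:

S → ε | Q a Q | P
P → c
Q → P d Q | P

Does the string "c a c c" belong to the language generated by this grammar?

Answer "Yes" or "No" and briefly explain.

No - no valid derivation exists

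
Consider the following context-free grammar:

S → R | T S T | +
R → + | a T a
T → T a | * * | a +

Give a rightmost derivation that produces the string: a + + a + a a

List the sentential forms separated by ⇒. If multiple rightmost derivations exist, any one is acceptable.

S ⇒ T S T ⇒ T S T a ⇒ T S T a a ⇒ T S a + a a ⇒ T + a + a a ⇒ a + + a + a a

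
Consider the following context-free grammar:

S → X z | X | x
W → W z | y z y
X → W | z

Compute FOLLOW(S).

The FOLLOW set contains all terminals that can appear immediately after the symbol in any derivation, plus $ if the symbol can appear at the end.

We compute FOLLOW(S) using the standard algorithm.
FOLLOW(S) starts with {$}.
FIRST(S) = {x, y, z}
FIRST(W) = {y}
FIRST(X) = {y, z}
FOLLOW(S) = {$}
FOLLOW(W) = {$, z}
FOLLOW(X) = {$, z}
Therefore, FOLLOW(S) = {$}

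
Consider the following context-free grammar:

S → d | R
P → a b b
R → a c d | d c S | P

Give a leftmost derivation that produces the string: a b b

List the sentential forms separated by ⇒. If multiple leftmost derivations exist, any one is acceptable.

S ⇒ R ⇒ P ⇒ a b b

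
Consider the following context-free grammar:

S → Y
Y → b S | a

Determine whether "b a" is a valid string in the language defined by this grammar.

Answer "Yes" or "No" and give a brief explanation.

Yes - a valid derivation exists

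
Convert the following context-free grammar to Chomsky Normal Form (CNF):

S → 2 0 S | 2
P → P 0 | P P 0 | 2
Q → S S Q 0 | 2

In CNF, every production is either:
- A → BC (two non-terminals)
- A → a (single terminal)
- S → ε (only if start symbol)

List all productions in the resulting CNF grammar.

T2 → 2; T0 → 0; S → 2; P → 2; Q → 2; S → T2 X0; X0 → T0 S; P → P T0; P → P X1; X1 → P T0; Q → S X2; X2 → S X3; X3 → Q T0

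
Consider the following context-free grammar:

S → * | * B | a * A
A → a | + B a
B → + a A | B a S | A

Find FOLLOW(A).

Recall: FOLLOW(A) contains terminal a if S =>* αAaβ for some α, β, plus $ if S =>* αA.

We compute FOLLOW(A) using the standard algorithm.
FOLLOW(S) starts with {$}.
FIRST(A) = {+, a}
FIRST(B) = {+, a}
FIRST(S) = {*, a}
FOLLOW(A) = {$, a}
FOLLOW(B) = {$, a}
FOLLOW(S) = {$, a}
Therefore, FOLLOW(A) = {$, a}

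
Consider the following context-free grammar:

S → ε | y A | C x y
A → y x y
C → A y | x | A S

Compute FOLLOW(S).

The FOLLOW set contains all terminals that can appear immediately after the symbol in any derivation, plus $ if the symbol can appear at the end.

We compute FOLLOW(S) using the standard algorithm.
FOLLOW(S) starts with {$}.
FIRST(A) = {y}
FIRST(C) = {x, y}
FIRST(S) = {x, y, ε}
FOLLOW(A) = {$, x, y}
FOLLOW(C) = {x}
FOLLOW(S) = {$, x}
Therefore, FOLLOW(S) = {$, x}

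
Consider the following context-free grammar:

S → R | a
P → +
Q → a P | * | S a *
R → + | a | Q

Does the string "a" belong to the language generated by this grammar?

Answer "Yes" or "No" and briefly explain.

Yes - a valid derivation exists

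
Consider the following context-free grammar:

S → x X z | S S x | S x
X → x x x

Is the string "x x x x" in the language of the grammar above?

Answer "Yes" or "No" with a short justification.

No - no valid derivation exists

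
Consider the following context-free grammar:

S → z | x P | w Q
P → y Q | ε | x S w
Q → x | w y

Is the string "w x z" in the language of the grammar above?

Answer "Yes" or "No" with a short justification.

No - no valid derivation exists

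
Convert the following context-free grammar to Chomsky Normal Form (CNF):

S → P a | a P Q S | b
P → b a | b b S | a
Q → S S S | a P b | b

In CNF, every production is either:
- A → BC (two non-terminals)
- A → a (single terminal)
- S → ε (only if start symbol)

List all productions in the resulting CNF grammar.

TA → a; S → b; TB → b; P → a; Q → b; S → P TA; S → TA X0; X0 → P X1; X1 → Q S; P → TB TA; P → TB X2; X2 → TB S; Q → S X3; X3 → S S; Q → TA X4; X4 → P TB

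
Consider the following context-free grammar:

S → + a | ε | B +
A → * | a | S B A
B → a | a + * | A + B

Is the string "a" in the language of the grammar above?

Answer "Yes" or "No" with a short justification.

No - no valid derivation exists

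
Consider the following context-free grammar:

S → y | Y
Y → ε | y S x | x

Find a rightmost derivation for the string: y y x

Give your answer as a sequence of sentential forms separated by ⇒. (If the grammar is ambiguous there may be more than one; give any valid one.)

S ⇒ Y ⇒ y S x ⇒ y y x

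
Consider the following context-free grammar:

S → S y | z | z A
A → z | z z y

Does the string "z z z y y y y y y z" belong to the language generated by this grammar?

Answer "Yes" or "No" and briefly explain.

No - no valid derivation exists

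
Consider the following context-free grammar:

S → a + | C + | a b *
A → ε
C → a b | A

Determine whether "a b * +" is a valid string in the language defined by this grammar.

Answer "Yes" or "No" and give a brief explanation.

No - no valid derivation exists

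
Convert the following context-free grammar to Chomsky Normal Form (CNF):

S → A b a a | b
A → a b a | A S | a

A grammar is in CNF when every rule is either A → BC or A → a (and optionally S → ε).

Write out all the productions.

TB → b; TA → a; S → b; A → a; S → A X0; X0 → TB X1; X1 → TA TA; A → TA X2; X2 → TB TA; A → A S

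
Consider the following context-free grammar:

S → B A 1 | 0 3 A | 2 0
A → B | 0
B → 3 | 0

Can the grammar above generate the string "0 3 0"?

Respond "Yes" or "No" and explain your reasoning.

Yes - a valid derivation exists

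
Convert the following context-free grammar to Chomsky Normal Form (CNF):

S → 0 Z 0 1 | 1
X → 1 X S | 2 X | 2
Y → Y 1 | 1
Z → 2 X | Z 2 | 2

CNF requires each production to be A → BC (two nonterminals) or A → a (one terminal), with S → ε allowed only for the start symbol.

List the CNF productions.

T0 → 0; T1 → 1; S → 1; T2 → 2; X → 2; Y → 1; Z → 2; S → T0 X0; X0 → Z X1; X1 → T0 T1; X → T1 X2; X2 → X S; X → T2 X; Y → Y T1; Z → T2 X; Z → Z T2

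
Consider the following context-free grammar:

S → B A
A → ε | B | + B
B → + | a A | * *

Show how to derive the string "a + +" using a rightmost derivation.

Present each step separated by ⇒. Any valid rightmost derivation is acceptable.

S ⇒ B A ⇒ B ⇒ a A ⇒ a + B ⇒ a + +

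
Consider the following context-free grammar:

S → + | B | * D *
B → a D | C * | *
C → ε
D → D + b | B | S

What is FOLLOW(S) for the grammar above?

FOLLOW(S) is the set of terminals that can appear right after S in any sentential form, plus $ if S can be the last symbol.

We compute FOLLOW(S) using the standard algorithm.
FOLLOW(S) starts with {$}.
FIRST(B) = {*, a}
FIRST(C) = {ε}
FIRST(D) = {*, +, a}
FIRST(S) = {*, +, a}
FOLLOW(B) = {$, *, +}
FOLLOW(C) = {*}
FOLLOW(D) = {$, *, +}
FOLLOW(S) = {$, *, +}
Therefore, FOLLOW(S) = {$, *, +}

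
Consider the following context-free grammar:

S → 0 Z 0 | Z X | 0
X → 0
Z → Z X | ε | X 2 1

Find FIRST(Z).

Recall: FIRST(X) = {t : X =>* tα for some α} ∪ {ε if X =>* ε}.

We compute FIRST(Z) using the standard algorithm.
FIRST(S) = {0}
FIRST(X) = {0}
FIRST(Z) = {0, ε}
Therefore, FIRST(Z) = {0, ε}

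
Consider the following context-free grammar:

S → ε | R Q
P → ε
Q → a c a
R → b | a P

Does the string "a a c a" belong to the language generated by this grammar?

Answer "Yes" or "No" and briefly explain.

Yes - a valid derivation exists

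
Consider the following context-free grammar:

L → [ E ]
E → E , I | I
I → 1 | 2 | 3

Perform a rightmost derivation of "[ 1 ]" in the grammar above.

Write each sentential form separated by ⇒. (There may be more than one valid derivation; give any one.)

L ⇒ [ E ] ⇒ [ I ] ⇒ [ 1 ]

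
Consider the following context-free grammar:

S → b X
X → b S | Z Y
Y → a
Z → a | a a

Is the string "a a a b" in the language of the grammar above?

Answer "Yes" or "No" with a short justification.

No - no valid derivation exists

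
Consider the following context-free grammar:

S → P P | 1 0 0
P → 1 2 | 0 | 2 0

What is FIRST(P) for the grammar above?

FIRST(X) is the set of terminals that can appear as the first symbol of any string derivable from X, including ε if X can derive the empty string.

We compute FIRST(P) using the standard algorithm.
FIRST(P) = {0, 1, 2}
FIRST(S) = {0, 1, 2}
Therefore, FIRST(P) = {0, 1, 2}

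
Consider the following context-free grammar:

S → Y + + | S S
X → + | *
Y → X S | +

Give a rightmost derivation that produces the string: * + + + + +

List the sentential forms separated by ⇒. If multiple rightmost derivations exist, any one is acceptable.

S ⇒ Y + + ⇒ X S + + ⇒ X Y + + + + ⇒ X + + + + + ⇒ * + + + + +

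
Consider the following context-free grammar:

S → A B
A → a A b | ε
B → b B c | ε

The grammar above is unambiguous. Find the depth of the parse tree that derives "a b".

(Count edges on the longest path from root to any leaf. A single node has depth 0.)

3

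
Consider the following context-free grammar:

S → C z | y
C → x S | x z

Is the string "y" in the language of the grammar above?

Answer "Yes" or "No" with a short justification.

Yes - a valid derivation exists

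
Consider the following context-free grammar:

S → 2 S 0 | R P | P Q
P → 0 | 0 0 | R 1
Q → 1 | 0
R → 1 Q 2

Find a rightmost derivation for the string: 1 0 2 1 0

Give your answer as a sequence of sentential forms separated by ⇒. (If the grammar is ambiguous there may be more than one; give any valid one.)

S ⇒ P Q ⇒ P 0 ⇒ R 1 0 ⇒ 1 Q 2 1 0 ⇒ 1 0 2 1 0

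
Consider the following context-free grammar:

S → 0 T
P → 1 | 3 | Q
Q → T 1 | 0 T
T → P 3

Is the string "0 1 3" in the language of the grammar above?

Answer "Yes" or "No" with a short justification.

Yes - a valid derivation exists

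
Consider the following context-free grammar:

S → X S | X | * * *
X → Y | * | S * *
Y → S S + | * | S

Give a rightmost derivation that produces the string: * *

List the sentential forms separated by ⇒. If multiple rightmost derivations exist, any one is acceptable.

S ⇒ X S ⇒ X X ⇒ X * ⇒ * *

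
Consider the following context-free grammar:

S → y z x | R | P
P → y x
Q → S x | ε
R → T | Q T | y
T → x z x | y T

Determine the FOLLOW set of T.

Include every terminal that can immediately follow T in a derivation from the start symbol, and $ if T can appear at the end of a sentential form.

We compute FOLLOW(T) using the standard algorithm.
FOLLOW(S) starts with {$}.
FIRST(P) = {y}
FIRST(Q) = {x, y, ε}
FIRST(R) = {x, y}
FIRST(S) = {x, y}
FIRST(T) = {x, y}
FOLLOW(P) = {$, x}
FOLLOW(Q) = {x, y}
FOLLOW(R) = {$, x}
FOLLOW(S) = {$, x}
FOLLOW(T) = {$, x}
Therefore, FOLLOW(T) = {$, x}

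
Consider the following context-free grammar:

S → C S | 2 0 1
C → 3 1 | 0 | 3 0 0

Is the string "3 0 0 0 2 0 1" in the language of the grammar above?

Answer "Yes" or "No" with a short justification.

Yes - a valid derivation exists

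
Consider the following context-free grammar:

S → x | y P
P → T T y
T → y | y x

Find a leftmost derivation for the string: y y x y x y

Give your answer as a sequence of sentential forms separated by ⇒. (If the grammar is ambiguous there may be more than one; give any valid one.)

S ⇒ y P ⇒ y T T y ⇒ y y x T y ⇒ y y x y x y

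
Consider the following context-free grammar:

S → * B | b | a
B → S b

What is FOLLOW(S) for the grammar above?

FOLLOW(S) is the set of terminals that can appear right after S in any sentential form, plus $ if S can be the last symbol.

We compute FOLLOW(S) using the standard algorithm.
FOLLOW(S) starts with {$}.
FIRST(B) = {*, a, b}
FIRST(S) = {*, a, b}
FOLLOW(B) = {$, b}
FOLLOW(S) = {$, b}
Therefore, FOLLOW(S) = {$, b}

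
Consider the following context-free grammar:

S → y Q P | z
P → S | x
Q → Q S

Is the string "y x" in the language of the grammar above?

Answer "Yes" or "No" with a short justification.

No - no valid derivation exists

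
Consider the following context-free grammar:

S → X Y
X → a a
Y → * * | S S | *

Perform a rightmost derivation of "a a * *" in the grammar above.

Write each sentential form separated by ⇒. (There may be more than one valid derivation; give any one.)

S ⇒ X Y ⇒ X * * ⇒ a a * *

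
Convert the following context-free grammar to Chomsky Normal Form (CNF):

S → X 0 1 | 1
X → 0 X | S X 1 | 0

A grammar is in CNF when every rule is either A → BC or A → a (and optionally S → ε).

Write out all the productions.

T0 → 0; T1 → 1; S → 1; X → 0; S → X X0; X0 → T0 T1; X → T0 X; X → S X1; X1 → X T1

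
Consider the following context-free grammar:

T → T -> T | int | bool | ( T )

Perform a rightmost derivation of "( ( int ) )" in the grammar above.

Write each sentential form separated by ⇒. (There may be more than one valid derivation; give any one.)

T ⇒ ( T ) ⇒ ( ( T ) ) ⇒ ( ( int ) )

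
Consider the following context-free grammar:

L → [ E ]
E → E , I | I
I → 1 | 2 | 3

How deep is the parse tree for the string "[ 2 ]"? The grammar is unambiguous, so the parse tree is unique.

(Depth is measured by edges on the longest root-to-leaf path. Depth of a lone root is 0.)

3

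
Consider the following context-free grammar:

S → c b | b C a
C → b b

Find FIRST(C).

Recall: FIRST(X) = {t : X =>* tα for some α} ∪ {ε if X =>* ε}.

We compute FIRST(C) using the standard algorithm.
FIRST(C) = {b}
FIRST(S) = {b, c}
Therefore, FIRST(C) = {b}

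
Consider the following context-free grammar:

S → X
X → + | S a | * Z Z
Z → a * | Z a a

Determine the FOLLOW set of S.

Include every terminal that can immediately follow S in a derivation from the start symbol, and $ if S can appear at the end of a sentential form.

We compute FOLLOW(S) using the standard algorithm.
FOLLOW(S) starts with {$}.
FIRST(S) = {*, +}
FIRST(X) = {*, +}
FIRST(Z) = {a}
FOLLOW(S) = {$, a}
FOLLOW(X) = {$, a}
FOLLOW(Z) = {$, a}
Therefore, FOLLOW(S) = {$, a}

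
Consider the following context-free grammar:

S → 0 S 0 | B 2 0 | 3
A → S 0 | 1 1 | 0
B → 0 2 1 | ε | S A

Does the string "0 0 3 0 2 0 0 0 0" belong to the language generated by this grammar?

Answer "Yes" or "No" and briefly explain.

No - no valid derivation exists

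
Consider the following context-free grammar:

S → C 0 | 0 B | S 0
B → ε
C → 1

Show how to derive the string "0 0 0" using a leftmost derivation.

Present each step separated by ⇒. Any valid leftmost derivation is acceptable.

S ⇒ S 0 ⇒ S 0 0 ⇒ 0 B 0 0 ⇒ 0 0 0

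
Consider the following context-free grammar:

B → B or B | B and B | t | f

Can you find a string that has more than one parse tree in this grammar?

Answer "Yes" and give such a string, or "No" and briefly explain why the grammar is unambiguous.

Yes - the string 'f and t and t or f and f' has two distinct parse trees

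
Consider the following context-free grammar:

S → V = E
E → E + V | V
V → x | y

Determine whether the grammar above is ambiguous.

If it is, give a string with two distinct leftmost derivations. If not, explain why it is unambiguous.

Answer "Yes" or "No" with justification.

No - the grammar is unambiguous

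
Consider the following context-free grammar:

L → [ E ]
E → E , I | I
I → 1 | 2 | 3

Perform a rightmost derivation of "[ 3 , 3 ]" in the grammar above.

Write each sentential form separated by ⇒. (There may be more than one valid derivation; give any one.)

L ⇒ [ E ] ⇒ [ E , I ] ⇒ [ E , 3 ] ⇒ [ I , 3 ] ⇒ [ 3 , 3 ]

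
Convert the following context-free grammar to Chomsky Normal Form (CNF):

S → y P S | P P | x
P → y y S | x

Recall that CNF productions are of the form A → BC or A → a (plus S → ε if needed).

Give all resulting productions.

TY → y; S → x; P → x; S → TY X0; X0 → P S; S → P P; P → TY X1; X1 → TY S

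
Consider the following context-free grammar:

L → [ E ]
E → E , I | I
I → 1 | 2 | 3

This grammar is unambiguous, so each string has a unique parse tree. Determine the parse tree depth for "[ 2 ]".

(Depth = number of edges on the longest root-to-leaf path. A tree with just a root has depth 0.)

3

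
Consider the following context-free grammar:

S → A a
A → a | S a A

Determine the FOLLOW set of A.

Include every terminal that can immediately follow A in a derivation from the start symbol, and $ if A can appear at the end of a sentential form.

We compute FOLLOW(A) using the standard algorithm.
FOLLOW(S) starts with {$}.
FIRST(A) = {a}
FIRST(S) = {a}
FOLLOW(A) = {a}
FOLLOW(S) = {$, a}
Therefore, FOLLOW(A) = {a}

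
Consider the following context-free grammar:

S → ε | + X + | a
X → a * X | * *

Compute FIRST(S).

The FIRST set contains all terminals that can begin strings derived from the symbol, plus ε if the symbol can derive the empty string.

We compute FIRST(S) using the standard algorithm.
FIRST(S) = {+, a, ε}
FIRST(X) = {*, a}
Therefore, FIRST(S) = {+, a, ε}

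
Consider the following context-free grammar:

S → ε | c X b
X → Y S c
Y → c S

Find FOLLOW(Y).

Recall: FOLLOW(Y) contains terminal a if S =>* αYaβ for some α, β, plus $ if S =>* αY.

We compute FOLLOW(Y) using the standard algorithm.
FOLLOW(S) starts with {$}.
FIRST(S) = {c, ε}
FIRST(X) = {c}
FIRST(Y) = {c}
FOLLOW(S) = {$, c}
FOLLOW(X) = {b}
FOLLOW(Y) = {c}
Therefore, FOLLOW(Y) = {c}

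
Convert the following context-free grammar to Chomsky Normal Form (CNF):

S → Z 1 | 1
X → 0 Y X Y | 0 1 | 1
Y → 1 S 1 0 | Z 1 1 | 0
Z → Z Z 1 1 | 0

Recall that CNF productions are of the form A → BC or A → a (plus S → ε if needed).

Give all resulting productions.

T1 → 1; S → 1; T0 → 0; X → 1; Y → 0; Z → 0; S → Z T1; X → T0 X0; X0 → Y X1; X1 → X Y; X → T0 T1; Y → T1 X2; X2 → S X3; X3 → T1 T0; Y → Z X4; X4 → T1 T1; Z → Z X5; X5 → Z X6; X6 → T1 T1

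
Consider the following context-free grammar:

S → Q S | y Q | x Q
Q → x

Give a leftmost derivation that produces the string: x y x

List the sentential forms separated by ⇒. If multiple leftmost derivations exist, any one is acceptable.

S ⇒ Q S ⇒ x S ⇒ x y Q ⇒ x y x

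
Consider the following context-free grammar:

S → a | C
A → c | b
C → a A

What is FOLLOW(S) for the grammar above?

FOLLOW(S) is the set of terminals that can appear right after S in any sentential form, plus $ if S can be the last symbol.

We compute FOLLOW(S) using the standard algorithm.
FOLLOW(S) starts with {$}.
FIRST(A) = {b, c}
FIRST(C) = {a}
FIRST(S) = {a}
FOLLOW(A) = {$}
FOLLOW(C) = {$}
FOLLOW(S) = {$}
Therefore, FOLLOW(S) = {$}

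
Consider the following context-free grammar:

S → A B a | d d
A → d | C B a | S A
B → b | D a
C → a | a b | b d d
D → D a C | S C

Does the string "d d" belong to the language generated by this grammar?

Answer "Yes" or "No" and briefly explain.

Yes - a valid derivation exists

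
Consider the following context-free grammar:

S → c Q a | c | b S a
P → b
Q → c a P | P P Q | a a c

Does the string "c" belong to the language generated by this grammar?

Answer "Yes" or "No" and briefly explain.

Yes - a valid derivation exists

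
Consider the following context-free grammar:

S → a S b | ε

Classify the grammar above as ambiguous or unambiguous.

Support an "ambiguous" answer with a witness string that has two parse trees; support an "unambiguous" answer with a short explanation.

Unambiguous - every string in the language has a unique parse tree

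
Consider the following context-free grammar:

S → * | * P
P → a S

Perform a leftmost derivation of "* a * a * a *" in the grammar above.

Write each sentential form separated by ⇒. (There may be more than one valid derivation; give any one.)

S ⇒ * P ⇒ * a S ⇒ * a * P ⇒ * a * a S ⇒ * a * a * P ⇒ * a * a * a S ⇒ * a * a * a *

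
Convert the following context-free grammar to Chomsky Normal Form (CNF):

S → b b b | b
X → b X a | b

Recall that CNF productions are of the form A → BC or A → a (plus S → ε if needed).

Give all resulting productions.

TB → b; S → b; TA → a; X → b; S → TB X0; X0 → TB TB; X → TB X1; X1 → X TA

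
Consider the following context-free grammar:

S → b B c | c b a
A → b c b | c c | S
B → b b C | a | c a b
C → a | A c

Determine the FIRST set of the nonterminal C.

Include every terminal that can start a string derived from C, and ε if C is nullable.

We compute FIRST(C) using the standard algorithm.
FIRST(A) = {b, c}
FIRST(B) = {a, b, c}
FIRST(C) = {a, b, c}
FIRST(S) = {b, c}
Therefore, FIRST(C) = {a, b, c}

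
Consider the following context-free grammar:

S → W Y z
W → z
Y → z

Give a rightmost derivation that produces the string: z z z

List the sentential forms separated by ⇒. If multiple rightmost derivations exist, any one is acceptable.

S ⇒ W Y z ⇒ W z z ⇒ z z z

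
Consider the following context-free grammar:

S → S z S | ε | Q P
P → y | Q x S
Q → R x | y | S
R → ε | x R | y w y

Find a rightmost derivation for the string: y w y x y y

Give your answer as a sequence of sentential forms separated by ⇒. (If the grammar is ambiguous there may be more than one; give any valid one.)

S ⇒ Q P ⇒ Q y ⇒ S y ⇒ Q P y ⇒ Q y y ⇒ R x y y ⇒ y w y x y y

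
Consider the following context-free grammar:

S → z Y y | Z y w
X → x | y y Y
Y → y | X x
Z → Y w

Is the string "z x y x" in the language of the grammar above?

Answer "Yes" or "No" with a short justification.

No - no valid derivation exists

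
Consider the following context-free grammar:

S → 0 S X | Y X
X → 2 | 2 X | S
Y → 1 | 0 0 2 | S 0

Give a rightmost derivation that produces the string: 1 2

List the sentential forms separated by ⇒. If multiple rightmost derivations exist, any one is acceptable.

S ⇒ Y X ⇒ Y 2 ⇒ 1 2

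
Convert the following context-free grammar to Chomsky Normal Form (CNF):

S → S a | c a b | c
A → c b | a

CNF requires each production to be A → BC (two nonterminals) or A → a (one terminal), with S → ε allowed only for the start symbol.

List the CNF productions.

TA → a; TC → c; TB → b; S → c; A → a; S → S TA; S → TC X0; X0 → TA TB; A → TC TB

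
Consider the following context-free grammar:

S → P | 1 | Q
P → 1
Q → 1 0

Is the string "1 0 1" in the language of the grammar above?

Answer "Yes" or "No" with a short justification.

No - no valid derivation exists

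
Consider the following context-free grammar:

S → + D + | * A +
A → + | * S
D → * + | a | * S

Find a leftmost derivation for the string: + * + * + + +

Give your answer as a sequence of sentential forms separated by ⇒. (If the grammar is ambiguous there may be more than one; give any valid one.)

S ⇒ + D + ⇒ + * S + ⇒ + * + D + + ⇒ + * + * + + +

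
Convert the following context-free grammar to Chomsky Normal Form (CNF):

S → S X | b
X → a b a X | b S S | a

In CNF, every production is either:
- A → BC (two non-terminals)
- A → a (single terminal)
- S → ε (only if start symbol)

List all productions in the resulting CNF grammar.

S → b; TA → a; TB → b; X → a; S → S X; X → TA X0; X0 → TB X1; X1 → TA X; X → TB X2; X2 → S S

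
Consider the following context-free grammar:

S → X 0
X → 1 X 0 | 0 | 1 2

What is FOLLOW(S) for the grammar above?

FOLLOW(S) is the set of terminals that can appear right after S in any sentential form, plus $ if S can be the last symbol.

We compute FOLLOW(S) using the standard algorithm.
FOLLOW(S) starts with {$}.
FIRST(S) = {0, 1}
FIRST(X) = {0, 1}
FOLLOW(S) = {$}
FOLLOW(X) = {0}
Therefore, FOLLOW(S) = {$}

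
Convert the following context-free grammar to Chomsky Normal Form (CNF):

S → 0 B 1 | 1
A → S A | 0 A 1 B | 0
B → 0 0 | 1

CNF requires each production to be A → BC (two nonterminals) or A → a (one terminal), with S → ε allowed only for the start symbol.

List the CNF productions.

T0 → 0; T1 → 1; S → 1; A → 0; B → 1; S → T0 X0; X0 → B T1; A → S A; A → T0 X1; X1 → A X2; X2 → T1 B; B → T0 T0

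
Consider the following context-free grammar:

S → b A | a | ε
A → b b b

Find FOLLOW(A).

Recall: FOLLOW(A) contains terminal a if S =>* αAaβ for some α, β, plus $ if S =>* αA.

We compute FOLLOW(A) using the standard algorithm.
FOLLOW(S) starts with {$}.
FIRST(A) = {b}
FIRST(S) = {a, b, ε}
FOLLOW(A) = {$}
FOLLOW(S) = {$}
Therefore, FOLLOW(A) = {$}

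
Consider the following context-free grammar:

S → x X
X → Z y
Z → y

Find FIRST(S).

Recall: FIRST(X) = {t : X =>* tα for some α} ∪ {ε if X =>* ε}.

We compute FIRST(S) using the standard algorithm.
FIRST(S) = {x}
FIRST(X) = {y}
FIRST(Z) = {y}
Therefore, FIRST(S) = {x}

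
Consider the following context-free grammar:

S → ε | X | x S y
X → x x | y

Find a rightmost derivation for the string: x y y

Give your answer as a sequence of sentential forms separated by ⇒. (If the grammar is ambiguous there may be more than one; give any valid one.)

S ⇒ x S y ⇒ x X y ⇒ x y y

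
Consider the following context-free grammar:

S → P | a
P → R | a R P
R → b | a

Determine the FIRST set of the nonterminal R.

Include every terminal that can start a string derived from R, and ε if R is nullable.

We compute FIRST(R) using the standard algorithm.
FIRST(P) = {a, b}
FIRST(R) = {a, b}
FIRST(S) = {a, b}
Therefore, FIRST(R) = {a, b}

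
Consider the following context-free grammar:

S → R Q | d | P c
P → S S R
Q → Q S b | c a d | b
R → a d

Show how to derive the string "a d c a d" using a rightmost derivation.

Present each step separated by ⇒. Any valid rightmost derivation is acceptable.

S ⇒ R Q ⇒ R c a d ⇒ a d c a d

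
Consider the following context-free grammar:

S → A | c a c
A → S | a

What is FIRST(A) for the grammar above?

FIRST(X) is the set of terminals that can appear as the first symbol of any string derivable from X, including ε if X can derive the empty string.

We compute FIRST(A) using the standard algorithm.
FIRST(A) = {a, c}
FIRST(S) = {a, c}
Therefore, FIRST(A) = {a, c}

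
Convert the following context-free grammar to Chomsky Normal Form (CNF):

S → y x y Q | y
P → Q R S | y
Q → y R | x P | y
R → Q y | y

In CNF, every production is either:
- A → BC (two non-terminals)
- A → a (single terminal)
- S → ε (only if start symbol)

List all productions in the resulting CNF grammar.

TY → y; TX → x; S → y; P → y; Q → y; R → y; S → TY X0; X0 → TX X1; X1 → TY Q; P → Q X2; X2 → R S; Q → TY R; Q → TX P; R → Q TY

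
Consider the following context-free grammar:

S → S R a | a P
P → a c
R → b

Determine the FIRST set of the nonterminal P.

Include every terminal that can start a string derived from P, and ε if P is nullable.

We compute FIRST(P) using the standard algorithm.
FIRST(P) = {a}
FIRST(R) = {b}
FIRST(S) = {a}
Therefore, FIRST(P) = {a}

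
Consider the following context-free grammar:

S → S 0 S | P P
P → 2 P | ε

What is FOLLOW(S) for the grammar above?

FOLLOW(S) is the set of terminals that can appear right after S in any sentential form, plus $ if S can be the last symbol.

We compute FOLLOW(S) using the standard algorithm.
FOLLOW(S) starts with {$}.
FIRST(P) = {2, ε}
FIRST(S) = {0, 2, ε}
FOLLOW(P) = {$, 0, 2}
FOLLOW(S) = {$, 0}
Therefore, FOLLOW(S) = {$, 0}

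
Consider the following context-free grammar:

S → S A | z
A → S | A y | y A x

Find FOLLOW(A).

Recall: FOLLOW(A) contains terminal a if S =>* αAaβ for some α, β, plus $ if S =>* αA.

We compute FOLLOW(A) using the standard algorithm.
FOLLOW(S) starts with {$}.
FIRST(A) = {y, z}
FIRST(S) = {z}
FOLLOW(A) = {$, x, y, z}
FOLLOW(S) = {$, x, y, z}
Therefore, FOLLOW(A) = {$, x, y, z}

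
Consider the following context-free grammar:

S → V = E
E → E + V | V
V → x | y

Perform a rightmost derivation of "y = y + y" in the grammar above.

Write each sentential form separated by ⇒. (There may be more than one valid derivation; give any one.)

S ⇒ V = E ⇒ V = E + V ⇒ V = E + y ⇒ V = V + y ⇒ V = y + y ⇒ y = y + y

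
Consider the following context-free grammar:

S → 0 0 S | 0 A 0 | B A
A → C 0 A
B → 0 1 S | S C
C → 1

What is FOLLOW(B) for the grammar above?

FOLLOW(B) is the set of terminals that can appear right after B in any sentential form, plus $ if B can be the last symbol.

We compute FOLLOW(B) using the standard algorithm.
FOLLOW(S) starts with {$}.
FIRST(A) = {1}
FIRST(B) = {0}
FIRST(C) = {1}
FIRST(S) = {0}
FOLLOW(A) = {$, 0, 1}
FOLLOW(B) = {1}
FOLLOW(C) = {0, 1}
FOLLOW(S) = {$, 1}
Therefore, FOLLOW(B) = {1}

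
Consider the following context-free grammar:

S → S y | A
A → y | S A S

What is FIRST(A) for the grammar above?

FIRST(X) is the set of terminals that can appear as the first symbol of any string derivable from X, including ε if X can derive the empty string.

We compute FIRST(A) using the standard algorithm.
FIRST(A) = {y}
FIRST(S) = {y}
Therefore, FIRST(A) = {y}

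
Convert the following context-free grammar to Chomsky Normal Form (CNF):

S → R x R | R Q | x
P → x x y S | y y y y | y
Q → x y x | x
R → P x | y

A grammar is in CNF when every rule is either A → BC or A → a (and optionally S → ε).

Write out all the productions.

TX → x; S → x; TY → y; P → y; Q → x; R → y; S → R X0; X0 → TX R; S → R Q; P → TX X1; X1 → TX X2; X2 → TY S; P → TY X3; X3 → TY X4; X4 → TY TY; Q → TX X5; X5 → TY TX; R → P TX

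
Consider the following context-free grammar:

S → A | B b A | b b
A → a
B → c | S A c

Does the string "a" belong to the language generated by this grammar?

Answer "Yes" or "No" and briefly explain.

Yes - a valid derivation exists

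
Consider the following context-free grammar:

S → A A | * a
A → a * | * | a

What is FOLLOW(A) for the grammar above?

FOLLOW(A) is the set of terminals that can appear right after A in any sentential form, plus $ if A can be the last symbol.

We compute FOLLOW(A) using the standard algorithm.
FOLLOW(S) starts with {$}.
FIRST(A) = {*, a}
FIRST(S) = {*, a}
FOLLOW(A) = {$, *, a}
FOLLOW(S) = {$}
Therefore, FOLLOW(A) = {$, *, a}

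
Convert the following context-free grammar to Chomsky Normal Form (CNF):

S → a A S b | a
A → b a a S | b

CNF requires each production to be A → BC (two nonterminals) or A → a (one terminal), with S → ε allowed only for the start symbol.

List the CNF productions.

TA → a; TB → b; S → a; A → b; S → TA X0; X0 → A X1; X1 → S TB; A → TB X2; X2 → TA X3; X3 → TA S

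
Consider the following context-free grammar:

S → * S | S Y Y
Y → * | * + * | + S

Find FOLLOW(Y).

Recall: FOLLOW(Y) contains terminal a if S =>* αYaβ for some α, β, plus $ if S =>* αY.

We compute FOLLOW(Y) using the standard algorithm.
FOLLOW(S) starts with {$}.
FIRST(S) = {*}
FIRST(Y) = {*, +}
FOLLOW(S) = {$, *, +}
FOLLOW(Y) = {$, *, +}
Therefore, FOLLOW(Y) = {$, *, +}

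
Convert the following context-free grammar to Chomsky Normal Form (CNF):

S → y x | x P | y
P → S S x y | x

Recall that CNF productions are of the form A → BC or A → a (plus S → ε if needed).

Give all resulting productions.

TY → y; TX → x; S → y; P → x; S → TY TX; S → TX P; P → S X0; X0 → S X1; X1 → TX TY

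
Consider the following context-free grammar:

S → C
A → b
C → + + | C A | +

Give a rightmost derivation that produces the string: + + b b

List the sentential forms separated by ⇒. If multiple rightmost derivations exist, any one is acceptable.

S ⇒ C ⇒ C A ⇒ C b ⇒ C A b ⇒ C b b ⇒ + + b b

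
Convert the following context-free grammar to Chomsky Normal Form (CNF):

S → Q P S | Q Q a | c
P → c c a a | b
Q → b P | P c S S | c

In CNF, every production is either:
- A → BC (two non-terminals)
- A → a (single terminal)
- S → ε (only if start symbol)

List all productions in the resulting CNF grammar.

TA → a; S → c; TC → c; P → b; TB → b; Q → c; S → Q X0; X0 → P S; S → Q X1; X1 → Q TA; P → TC X2; X2 → TC X3; X3 → TA TA; Q → TB P; Q → P X4; X4 → TC X5; X5 → S S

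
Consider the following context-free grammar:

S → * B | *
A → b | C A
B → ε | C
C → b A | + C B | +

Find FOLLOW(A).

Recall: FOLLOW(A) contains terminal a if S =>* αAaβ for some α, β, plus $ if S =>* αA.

We compute FOLLOW(A) using the standard algorithm.
FOLLOW(S) starts with {$}.
FIRST(A) = {+, b}
FIRST(B) = {+, b, ε}
FIRST(C) = {+, b}
FIRST(S) = {*}
FOLLOW(A) = {$, +, b}
FOLLOW(B) = {$, +, b}
FOLLOW(C) = {$, +, b}
FOLLOW(S) = {$}
Therefore, FOLLOW(A) = {$, +, b}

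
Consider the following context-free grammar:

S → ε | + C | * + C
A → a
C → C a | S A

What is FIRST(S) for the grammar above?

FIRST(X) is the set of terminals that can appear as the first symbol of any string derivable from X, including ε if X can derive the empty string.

We compute FIRST(S) using the standard algorithm.
FIRST(A) = {a}
FIRST(C) = {*, +, a}
FIRST(S) = {*, +, ε}
Therefore, FIRST(S) = {*, +, ε}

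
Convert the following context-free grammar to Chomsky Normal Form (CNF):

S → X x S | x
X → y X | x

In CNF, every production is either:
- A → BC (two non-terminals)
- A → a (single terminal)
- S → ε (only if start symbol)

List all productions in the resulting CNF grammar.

TX → x; S → x; TY → y; X → x; S → X X0; X0 → TX S; X → TY X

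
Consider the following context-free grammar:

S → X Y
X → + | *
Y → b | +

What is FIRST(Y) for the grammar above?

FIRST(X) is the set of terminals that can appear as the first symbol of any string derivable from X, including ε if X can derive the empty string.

We compute FIRST(Y) using the standard algorithm.
FIRST(S) = {*, +}
FIRST(X) = {*, +}
FIRST(Y) = {+, b}
Therefore, FIRST(Y) = {+, b}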